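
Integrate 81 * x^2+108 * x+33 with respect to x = 27*x^3 + 54*x^2 + 33*x + C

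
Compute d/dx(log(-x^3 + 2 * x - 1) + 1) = (3*x^2 - 2)/(x^3 - 2*x + 1)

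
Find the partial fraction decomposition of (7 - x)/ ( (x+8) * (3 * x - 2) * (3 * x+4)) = -5/(24*(3*x + 4)) + 19/(156*(3*x - 2)) + 3/(104*(x + 8))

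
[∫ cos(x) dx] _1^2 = -sin(1) + sin(2)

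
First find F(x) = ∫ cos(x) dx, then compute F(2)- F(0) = sin(2)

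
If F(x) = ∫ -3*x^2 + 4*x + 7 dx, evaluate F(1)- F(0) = 8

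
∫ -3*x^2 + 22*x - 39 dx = -x^3 + 11*x^2 - 39*x + C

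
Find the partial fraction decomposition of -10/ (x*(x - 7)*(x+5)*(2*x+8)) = 1/(12*(x + 5)) - 5/(44*(x + 4)) - 5/(924*(x - 7)) + 1/(28*x)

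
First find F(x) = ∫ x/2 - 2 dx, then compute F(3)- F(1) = -2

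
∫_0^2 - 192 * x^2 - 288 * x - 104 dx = -1296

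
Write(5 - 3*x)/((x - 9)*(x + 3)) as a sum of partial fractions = -7/(6*(x + 3)) - 11/(6*(x - 9))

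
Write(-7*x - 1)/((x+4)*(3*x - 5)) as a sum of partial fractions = -38/(17*(3*x - 5)) - 27/(17*(x + 4))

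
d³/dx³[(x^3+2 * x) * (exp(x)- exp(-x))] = (x^3*exp(2*x) + x^3 + 9*x^2*exp(2*x) - 9*x^2 + 20*x*exp(2*x) + 20*x + 12*exp(2*x) - 12)*exp(-x)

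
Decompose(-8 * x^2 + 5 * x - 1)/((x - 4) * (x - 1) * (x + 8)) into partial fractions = -553/(108*(x + 8)) + 4/(27*(x - 1)) - 109/(36*(x - 4))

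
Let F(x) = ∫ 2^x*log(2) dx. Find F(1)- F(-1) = 3/2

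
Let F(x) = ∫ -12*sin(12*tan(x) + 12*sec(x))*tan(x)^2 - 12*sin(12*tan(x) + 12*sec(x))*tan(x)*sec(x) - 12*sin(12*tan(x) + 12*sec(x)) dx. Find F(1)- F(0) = cos(12*tan(1) + 12*sec(1)) - cos(12)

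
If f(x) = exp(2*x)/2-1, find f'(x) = exp(2*x)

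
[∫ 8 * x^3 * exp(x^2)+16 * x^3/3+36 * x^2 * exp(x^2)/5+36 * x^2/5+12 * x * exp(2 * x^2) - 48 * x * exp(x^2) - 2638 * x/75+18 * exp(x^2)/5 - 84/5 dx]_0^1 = -712/15 + 3*(-56/15 + E)^2 + 2*E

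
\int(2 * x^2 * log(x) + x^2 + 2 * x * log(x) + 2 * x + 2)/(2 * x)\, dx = ((x + 1)^2 + 1)*log(x)/2 + C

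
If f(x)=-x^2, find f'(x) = -2*x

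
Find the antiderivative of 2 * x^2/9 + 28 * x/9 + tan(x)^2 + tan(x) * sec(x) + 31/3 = 2*x^3/27 + 14*x^2/9 + 28*x/3 + tan(x) + sec(x) + C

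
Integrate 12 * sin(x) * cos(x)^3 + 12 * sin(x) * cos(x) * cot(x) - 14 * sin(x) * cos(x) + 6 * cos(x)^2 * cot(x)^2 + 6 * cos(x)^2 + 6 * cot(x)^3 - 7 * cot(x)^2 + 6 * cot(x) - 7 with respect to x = -3*(cos(x)^2 + cot(x))^2 + 7*cos(x)^2 + 7*cot(x) + C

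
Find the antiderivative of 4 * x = 2*x^2 + C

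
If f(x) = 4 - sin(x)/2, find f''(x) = sin(x)/2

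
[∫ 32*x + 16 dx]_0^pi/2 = -4 + (2 + 2*pi)^2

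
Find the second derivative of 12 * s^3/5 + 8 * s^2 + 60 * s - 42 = 72*s/5 + 16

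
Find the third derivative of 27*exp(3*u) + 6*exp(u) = 729*exp(3*u) + 6*exp(u)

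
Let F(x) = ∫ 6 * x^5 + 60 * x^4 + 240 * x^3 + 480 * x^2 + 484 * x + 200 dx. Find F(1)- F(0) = 675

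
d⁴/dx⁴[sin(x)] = sin(x)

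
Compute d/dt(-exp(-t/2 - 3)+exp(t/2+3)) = (exp(t + 6) + 1)*exp(-t/2 - 3)/2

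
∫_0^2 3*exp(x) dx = -3 + 3*exp(2)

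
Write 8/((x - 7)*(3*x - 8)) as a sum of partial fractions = -24/(13*(3*x - 8)) + 8/(13*(x - 7))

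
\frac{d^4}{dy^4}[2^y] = 2^y*log(2)^4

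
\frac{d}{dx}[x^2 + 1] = 2*x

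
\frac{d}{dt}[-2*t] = -2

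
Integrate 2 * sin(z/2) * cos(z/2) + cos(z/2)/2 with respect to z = sin(z/2) - cos(z) + C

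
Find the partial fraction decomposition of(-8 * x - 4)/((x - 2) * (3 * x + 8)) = -26/(7*(3*x + 8)) - 10/(7*(x - 2))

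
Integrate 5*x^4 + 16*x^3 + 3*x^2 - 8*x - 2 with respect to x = x^5 + 4*x^4 + x^3 - 4*x^2 - 2*x + C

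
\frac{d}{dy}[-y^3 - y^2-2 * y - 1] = -3*y^2 - 2*y - 2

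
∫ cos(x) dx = sin(x) + C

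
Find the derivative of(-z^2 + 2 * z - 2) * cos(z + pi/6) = z^2*sin(z + pi/6) - 2*sqrt(2)*z*sin(z + 5*pi/12) + 2*sqrt(2)*sin(z + 5*pi/12)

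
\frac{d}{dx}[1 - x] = -1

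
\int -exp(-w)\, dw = exp(-w) + C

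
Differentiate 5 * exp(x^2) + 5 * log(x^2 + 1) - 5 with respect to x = (10*x^3*exp(x^2) + 10*x*exp(x^2) + 10*x)/(x^2 + 1)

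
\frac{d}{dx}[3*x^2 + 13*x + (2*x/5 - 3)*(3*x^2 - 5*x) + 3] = 18*x^2/5 - 16*x + 28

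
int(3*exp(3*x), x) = exp(3*x) + C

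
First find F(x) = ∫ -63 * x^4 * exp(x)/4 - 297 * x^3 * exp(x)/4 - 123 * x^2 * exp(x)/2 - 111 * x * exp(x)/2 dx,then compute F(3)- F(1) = -7317*exp(3)/4 + 219*E/4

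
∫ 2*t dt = t^2 + C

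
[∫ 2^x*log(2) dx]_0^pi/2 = -1 + 2^(pi/2)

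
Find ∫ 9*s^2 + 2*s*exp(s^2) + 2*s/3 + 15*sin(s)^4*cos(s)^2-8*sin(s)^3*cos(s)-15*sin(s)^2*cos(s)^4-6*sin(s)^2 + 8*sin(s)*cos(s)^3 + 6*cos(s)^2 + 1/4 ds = 3*s^3 + s^2/3 + s/4 + exp(s^2) - 5*sin(s)^3*cos(s)^3 + 3*sin(2*s) - cos(4*s)/2 + C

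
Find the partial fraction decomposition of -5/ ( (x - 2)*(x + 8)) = 1/(2*(x + 8)) - 1/(2*(x - 2))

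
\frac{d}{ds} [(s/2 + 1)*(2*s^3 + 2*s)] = 4*s^3 + 6*s^2 + 2*s + 2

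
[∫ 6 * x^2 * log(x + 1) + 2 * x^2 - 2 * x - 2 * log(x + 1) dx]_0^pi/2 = (-pi + pi^3/4)*log(1 + pi/2)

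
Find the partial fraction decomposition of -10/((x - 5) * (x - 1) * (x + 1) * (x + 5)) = 1/(24*(x + 5)) - 5/(24*(x + 1)) + 5/(24*(x - 1)) - 1/(24*(x - 5))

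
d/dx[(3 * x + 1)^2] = 18*x + 6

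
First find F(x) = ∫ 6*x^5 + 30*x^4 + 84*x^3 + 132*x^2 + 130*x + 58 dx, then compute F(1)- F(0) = 195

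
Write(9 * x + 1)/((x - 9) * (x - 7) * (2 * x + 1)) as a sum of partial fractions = -14/(285*(2*x + 1)) - 32/(15*(x - 7)) + 41/(19*(x - 9))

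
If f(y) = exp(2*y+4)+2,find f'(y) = 2*exp(2*y + 4)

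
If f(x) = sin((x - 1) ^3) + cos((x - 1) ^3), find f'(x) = -3*x^2*sin(x^3 - 3*x^2 + 3*x - 1) + 3*x^2*cos(x^3 - 3*x^2 + 3*x - 1) + 6*x*sin(x^3 - 3*x^2 + 3*x - 1) - 6*x*cos(x^3 - 3*x^2 + 3*x - 1) - 3*sin(x^3 - 3*x^2 + 3*x - 1) + 3*cos(x^3 - 3*x^2 + 3*x - 1)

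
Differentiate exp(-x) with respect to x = -exp(-x)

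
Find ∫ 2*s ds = s^2 + C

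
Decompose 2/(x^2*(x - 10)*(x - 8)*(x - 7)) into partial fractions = 2/(147*(x - 7)) - 1/(64*(x - 8)) + 1/(300*(x - 10)) - 103/(78400*x) - 1/(280*x^2)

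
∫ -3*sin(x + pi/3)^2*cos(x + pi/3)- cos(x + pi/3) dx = -sin(x + pi/3)^3 - sin(x + pi/3) + C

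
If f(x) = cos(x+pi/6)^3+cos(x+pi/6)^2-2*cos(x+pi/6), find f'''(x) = -6*sin(x + pi/6)^3 + 21*sin(x + pi/6)*cos(x + pi/6)^2 - 2*sin(x + pi/6) + 4*sin(2*x + pi/3)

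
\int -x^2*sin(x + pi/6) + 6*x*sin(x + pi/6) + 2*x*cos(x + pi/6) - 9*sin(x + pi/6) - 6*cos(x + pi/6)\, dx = (x - 3)^2*cos(x + pi/6) + C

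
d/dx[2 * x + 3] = 2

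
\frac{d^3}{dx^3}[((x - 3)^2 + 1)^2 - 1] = 24*x - 72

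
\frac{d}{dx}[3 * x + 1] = 3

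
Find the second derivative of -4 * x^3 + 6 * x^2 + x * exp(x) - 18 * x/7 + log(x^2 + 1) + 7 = (x^5*exp(x) - 24*x^5 + 2*x^4*exp(x) + 12*x^4 + 2*x^3*exp(x) - 48*x^3 + 4*x^2*exp(x) + 22*x^2 + x*exp(x) - 24*x + 2*exp(x) + 14)/(x^4 + 2*x^2 + 1)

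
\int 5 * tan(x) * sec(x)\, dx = 5*sec(x) + C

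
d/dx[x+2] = 1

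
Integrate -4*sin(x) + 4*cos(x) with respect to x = 4*sqrt(2)*sin(x + pi/4) + C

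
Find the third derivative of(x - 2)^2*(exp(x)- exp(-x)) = (x^2*exp(2*x) + x^2 + 2*x*exp(2*x) - 10*x - 2*exp(2*x) + 22)*exp(-x)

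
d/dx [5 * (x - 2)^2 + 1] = 10*x - 20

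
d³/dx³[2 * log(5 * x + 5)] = 4/(x^3 + 3*x^2 + 3*x + 1)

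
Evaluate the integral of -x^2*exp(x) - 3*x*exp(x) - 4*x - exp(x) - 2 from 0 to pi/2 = (2 + exp(pi/2))*(-pi^2/4 - pi/2)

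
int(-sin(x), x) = cos(x) + C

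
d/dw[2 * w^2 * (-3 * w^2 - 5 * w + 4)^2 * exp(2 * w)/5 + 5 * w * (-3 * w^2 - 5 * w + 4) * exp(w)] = 36*w^6*exp(2*w)/5 + 228*w^5*exp(2*w)/5 + 304*w^4*exp(2*w)/5 - 152*w^3*exp(2*w)/5 - 15*w^3*exp(w) - 176*w^2*exp(2*w)/5 - 70*w^2*exp(w) + 64*w*exp(2*w)/5 - 30*w*exp(w) + 20*exp(w)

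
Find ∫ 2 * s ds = s^2 + C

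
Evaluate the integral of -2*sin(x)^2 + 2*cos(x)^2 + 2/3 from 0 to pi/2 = pi/3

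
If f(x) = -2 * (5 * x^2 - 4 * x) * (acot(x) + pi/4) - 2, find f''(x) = (-20*x^4*acot(x) - 5*pi*x^4 + 20*x^3 - 40*x^2*acot(x) - 10*pi*x^2 + 40*x - 20*acot(x) - 16 - 5*pi)/(x^4 + 2*x^2 + 1)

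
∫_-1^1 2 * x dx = 0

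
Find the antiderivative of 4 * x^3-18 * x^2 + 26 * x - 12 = x^4 - 6*x^3 + 13*x^2 - 12*x + C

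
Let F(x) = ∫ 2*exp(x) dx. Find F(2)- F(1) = -2*E + 2*exp(2)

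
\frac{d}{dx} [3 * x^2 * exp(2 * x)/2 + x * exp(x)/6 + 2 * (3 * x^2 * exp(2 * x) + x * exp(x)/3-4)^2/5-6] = 72*x^4*exp(4*x)/5 + 72*x^3*exp(4*x)/5 + 12*x^3*exp(3*x)/5 + 12*x^2*exp(3*x)/5 - 145*x^2*exp(2*x)/9 - 145*x*exp(2*x)/9 - 9*x*exp(x)/10 - 9*exp(x)/10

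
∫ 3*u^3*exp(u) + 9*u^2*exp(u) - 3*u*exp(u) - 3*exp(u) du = 3*u*(u^2 - 1)*exp(u) + C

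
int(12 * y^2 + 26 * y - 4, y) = 4*y^3 + 13*y^2 - 4*y + C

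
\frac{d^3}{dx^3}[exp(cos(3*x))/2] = 27*(sin(3*x) + 6*sin(6*x) + sin(9*x))*exp(cos(3*x))/8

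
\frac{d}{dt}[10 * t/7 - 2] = 10/7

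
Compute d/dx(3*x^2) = 6*x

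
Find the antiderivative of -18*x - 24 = -9*x^2 - 24*x + C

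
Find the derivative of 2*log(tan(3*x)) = 12/sin(6*x)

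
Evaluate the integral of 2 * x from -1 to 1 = 0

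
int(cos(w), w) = sin(w) + C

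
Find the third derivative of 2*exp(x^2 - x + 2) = 16*x^3*exp(x^2 - x + 2) - 24*x^2*exp(x^2 - x + 2) + 36*x*exp(x^2 - x + 2) - 14*exp(x^2 - x + 2)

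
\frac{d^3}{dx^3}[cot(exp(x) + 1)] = (-6*(-1 + sin(exp(x) + 1)^(-2))^2*exp(2*x) + 6*exp(2*x) - 8*exp(2*x)/sin(exp(x) + 1)^2 + 6*exp(x)*cos(exp(x) + 1)/sin(exp(x) + 1)^3 - 1/sin(exp(x) + 1)^2)*exp(x)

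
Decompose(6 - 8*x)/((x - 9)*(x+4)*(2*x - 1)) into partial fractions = -8/(153*(2*x - 1)) + 38/(117*(x + 4)) - 66/(221*(x - 9))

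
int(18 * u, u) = 9*u^2 + C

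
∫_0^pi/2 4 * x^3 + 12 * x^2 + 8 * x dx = (-pi - pi^2/4)^2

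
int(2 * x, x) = x^2 + C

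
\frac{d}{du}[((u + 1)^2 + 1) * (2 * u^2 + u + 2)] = 8*u^3 + 15*u^2 + 16*u + 6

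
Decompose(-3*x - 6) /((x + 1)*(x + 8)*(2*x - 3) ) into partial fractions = -42/(95*(2*x - 3)) + 18/(133*(x + 8)) + 3/(35*(x + 1))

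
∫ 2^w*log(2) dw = 2^w + C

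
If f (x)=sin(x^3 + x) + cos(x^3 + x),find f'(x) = sqrt(2)*(3*x^2 + 1)*cos(x^3 + x + pi/4)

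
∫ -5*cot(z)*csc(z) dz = 5*csc(z) + C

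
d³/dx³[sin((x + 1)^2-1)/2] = -4*x^3*cos(x*(x + 2)) - 12*x^2*cos(x*(x + 2)) - 6*x*sin(x*(x + 2)) - 12*x*cos(x*(x + 2)) - 6*sin(x*(x + 2)) - 4*cos(x*(x + 2))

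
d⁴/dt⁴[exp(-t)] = exp(-t)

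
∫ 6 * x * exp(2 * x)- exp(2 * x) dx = (3*x - 2)*exp(2*x) + C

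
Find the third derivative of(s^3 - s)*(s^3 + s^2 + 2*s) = 120*s^3 + 60*s^2 + 24*s - 6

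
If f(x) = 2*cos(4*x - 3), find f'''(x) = 128*sin(4*x - 3)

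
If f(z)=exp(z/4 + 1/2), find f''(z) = exp(z/4 + 1/2)/16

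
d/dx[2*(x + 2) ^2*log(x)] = (4*x^2*log(x) + 2*x^2 + 8*x*log(x) + 8*x + 8)/x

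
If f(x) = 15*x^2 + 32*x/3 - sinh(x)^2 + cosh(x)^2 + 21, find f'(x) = 30*x + 32/3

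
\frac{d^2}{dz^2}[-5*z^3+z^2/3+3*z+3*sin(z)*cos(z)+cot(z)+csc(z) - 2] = -30*z - 12*sin(z)*cos(z) + 2/3 - 1/sin(z) + 2*cos(z)/sin(z)^3 + 2/sin(z)^3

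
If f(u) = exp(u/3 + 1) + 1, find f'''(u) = exp(u/3 + 1)/27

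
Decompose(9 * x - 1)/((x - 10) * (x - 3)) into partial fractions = -26/(7*(x - 3)) + 89/(7*(x - 10))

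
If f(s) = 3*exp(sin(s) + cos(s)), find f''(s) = 3*(-sin(2*s) - sqrt(2)*sin(s + pi/4) + 1)*exp(sin(s))*exp(cos(s))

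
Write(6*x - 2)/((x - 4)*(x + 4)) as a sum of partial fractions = 13/(4*(x + 4)) + 11/(4*(x - 4))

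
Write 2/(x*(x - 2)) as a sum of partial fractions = 1/(x - 2) - 1/x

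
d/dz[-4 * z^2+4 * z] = 4 - 8*z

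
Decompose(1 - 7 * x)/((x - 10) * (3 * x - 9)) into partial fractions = 20/(21*(x - 3)) - 23/(7*(x - 10))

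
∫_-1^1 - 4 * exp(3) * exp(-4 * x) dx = -exp(7) + exp(-1)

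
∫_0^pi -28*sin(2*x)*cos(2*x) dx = 0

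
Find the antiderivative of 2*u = u^2 + C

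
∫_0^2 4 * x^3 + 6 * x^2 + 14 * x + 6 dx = 72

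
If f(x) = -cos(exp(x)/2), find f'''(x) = (-exp(2*x)*sin(exp(x)/2) + 6*exp(x)*cos(exp(x)/2) + 4*sin(exp(x)/2))*exp(x)/8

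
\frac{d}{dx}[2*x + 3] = 2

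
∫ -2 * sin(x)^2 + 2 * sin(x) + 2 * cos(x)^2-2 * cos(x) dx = (sqrt(2)*sin(x + pi/4) - 1)^2 + C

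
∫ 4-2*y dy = -y^2 + 4*y + C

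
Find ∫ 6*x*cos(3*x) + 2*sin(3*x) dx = 2*x*sin(3*x) + C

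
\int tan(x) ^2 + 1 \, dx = tan(x) + C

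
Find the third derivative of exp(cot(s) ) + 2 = -(3 + 6/tan(s) + 11/tan(s)^2 + 12/tan(s)^3 + 9/tan(s)^4 + 6/tan(s)^5 + tan(s)^(-6))*exp(1/tan(s))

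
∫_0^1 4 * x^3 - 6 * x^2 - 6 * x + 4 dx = 0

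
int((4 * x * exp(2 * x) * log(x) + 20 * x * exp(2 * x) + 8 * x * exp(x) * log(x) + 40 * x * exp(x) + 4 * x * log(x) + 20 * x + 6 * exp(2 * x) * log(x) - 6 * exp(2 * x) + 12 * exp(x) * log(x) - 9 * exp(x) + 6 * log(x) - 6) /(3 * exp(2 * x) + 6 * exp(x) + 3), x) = ((exp(x) + 1)*(9*x^2 + 2*x*(x + 3)*log(x) - 12*x + 18)/3 + exp(x))/(exp(x) + 1) + C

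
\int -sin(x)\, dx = cos(x) + C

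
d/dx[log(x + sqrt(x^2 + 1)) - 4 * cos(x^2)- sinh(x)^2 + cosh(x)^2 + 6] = (8*x^3*sin(x^2) + 8*x^2*sqrt(x^2 + 1)*sin(x^2) + 8*x*sin(x^2) + x + sqrt(x^2 + 1))/(x^2 + x*sqrt(x^2 + 1) + 1)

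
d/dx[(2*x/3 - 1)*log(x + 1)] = (2*x*log(x + 1) + 2*x + 2*log(x + 1) - 3)/(3*x + 3)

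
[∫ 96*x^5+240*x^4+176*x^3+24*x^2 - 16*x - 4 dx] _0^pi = -(2*pi + 2*pi^2)^2 - 4*pi^2 - 4*pi + 2*(2*pi + 2*pi^2)^3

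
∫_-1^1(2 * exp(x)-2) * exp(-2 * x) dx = -(-1 + E)^2 + (-1 + exp(-1))^2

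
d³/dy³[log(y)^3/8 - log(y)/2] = (3*log(y)^2 - 9*log(y) - 1)/(4*y^3)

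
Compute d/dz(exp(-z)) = -exp(-z)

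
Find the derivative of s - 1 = 1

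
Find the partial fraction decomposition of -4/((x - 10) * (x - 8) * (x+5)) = -4/(195*(x + 5)) + 2/(13*(x - 8)) - 2/(15*(x - 10))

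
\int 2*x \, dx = x^2 + C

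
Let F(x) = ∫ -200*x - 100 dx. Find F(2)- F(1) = -400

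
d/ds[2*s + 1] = 2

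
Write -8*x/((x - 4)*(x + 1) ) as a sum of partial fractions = -8/(5*(x + 1)) - 32/(5*(x - 4))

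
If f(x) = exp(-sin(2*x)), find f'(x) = -2*exp(-sin(2*x))*cos(2*x)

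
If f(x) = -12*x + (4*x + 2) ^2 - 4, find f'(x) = 32*x + 4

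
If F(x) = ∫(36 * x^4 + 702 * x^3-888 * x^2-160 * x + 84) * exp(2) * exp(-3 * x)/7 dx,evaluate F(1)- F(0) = -132*exp(-1)/7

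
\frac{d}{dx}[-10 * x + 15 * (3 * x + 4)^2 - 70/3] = 270*x + 350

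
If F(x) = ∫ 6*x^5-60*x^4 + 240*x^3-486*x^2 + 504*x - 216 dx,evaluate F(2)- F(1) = -3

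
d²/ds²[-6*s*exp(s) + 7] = -6*s*exp(s) - 12*exp(s)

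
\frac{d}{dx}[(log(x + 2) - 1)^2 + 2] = (2*log(x + 2) - 2)/(x + 2)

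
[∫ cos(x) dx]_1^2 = -sin(1) + sin(2)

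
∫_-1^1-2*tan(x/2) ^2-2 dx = -8*tan(1/2)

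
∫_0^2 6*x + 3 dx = 18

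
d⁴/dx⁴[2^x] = 2^x*log(2)^4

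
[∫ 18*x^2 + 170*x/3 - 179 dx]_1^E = -595/3 + exp(2)/3 + 7*(7 - 2*E)^2 + 17*E + 6*exp(3)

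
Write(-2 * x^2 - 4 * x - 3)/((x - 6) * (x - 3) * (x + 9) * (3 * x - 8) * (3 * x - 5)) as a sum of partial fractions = 137/(1664*(3*x - 5)) - 251/(350*(3*x - 8)) - 43/(67200*(x + 9)) + 11/(48*(x - 3)) - 11/(650*(x - 6))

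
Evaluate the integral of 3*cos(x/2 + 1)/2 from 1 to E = -3*sin(3/2) + 3*sin(1 + E/2)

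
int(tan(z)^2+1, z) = tan(z) + C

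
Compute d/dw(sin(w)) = cos(w)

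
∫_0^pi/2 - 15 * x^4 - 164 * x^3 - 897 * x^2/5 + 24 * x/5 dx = 2*(pi^2/8 + 3*pi)*(-5*pi^2/4 - 3*pi^3/8 + pi/10)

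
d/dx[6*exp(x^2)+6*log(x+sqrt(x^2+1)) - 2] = (12*x^3*exp(x^2) + 12*x^2*sqrt(x^2 + 1)*exp(x^2) + 12*x*exp(x^2) + 6*x + 6*sqrt(x^2 + 1))/(x^2 + x*sqrt(x^2 + 1) + 1)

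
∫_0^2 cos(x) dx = sin(2)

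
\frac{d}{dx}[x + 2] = 1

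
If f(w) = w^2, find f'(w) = 2*w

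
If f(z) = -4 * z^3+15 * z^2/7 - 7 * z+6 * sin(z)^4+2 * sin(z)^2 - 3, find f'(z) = -12*z^2 + 30*z/7 + 8*sin(2*z) - 3*sin(4*z) - 7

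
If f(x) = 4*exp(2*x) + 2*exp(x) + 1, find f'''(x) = 32*exp(2*x) + 2*exp(x)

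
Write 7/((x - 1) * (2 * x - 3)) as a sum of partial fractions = 14/(2*x - 3) - 7/(x - 1)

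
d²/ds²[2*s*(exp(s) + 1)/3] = 2*s*exp(s)/3 + 4*exp(s)/3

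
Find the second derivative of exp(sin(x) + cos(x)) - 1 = (-sin(2*x) - sqrt(2)*sin(x + pi/4) + 1)*exp(sin(x))*exp(cos(x))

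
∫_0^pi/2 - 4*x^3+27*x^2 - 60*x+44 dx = (-2 + pi/2)^3*(3 - pi/2) + 24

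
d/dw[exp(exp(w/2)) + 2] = exp(w/2 + exp(w/2))/2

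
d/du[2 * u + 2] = 2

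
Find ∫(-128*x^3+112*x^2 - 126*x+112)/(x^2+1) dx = -64*x^2 + 112*x + log(x^2 + 1) + C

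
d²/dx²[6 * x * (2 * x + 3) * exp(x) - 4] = 12*x^2*exp(x) + 66*x*exp(x) + 60*exp(x)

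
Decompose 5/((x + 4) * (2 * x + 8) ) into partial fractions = 5/(2*(x + 4)^2)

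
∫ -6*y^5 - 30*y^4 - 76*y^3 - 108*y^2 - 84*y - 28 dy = -y^6 - 6*y^5 - 19*y^4 - 36*y^3 - 42*y^2 - 28*y + C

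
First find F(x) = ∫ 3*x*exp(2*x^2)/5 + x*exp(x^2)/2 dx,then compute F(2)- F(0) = -2/5 + exp(4)/4 + 3*exp(8)/20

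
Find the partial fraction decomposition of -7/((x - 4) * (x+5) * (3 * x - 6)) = -1/(27*(x + 5)) + 1/(6*(x - 2)) - 7/(54*(x - 4))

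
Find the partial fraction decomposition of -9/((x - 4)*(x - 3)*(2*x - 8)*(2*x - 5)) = 4/(2*x - 5) - 9/(2*(x - 3)) + 5/(2*(x - 4)) - 3/(2*(x - 4)^2)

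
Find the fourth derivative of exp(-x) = exp(-x)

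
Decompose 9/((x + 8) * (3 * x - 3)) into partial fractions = -1/(3*(x + 8)) + 1/(3*(x - 1))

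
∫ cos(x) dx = sin(x) + C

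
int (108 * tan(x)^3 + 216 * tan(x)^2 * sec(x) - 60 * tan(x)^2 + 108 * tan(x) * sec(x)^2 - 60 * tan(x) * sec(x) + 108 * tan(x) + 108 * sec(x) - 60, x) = 6*(3*tan(x) + 3*sec(x) - 2)^2 + 12*tan(x) + 12*sec(x) + C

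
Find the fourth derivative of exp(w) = exp(w)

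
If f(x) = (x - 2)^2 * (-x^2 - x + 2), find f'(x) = -4*x^3 + 9*x^2 + 4*x - 12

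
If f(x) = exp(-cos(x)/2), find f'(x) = exp(-cos(x)/2)*sin(x)/2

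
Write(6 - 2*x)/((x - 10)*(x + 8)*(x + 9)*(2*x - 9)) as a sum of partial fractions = 8/(2475*(2*x - 9)) - 8/(171*(x + 9)) + 11/(225*(x + 8)) - 7/(1881*(x - 10))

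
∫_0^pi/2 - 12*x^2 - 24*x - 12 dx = 4 - 4*(1 + pi/2)^3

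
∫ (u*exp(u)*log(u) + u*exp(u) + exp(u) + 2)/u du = (exp(u) + 2)*(log(u) + 1) + C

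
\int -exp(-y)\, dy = exp(-y) + C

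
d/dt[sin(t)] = cos(t)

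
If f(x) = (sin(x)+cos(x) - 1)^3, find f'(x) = 3*sqrt(2)*(sqrt(2)*sin(x + pi/4) - 1)^2*cos(x + pi/4)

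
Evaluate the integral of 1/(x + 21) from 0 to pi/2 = -log(7) + log(pi/6 + 7)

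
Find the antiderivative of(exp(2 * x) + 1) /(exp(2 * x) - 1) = log(sinh(x)) + C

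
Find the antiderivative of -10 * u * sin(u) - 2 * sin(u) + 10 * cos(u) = (10*u + 2)*cos(u) + C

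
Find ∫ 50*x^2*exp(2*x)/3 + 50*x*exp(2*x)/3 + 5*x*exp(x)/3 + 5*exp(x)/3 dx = 15*x*exp(x) + (5*x*exp(x) - 4)^2/3 + C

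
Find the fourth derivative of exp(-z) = exp(-z)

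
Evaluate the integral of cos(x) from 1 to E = -sin(1) + sin(E)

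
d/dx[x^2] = 2*x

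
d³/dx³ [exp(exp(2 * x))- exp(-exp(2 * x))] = (8*exp(6*x) - 24*exp(4*x) + 8*exp(2*x) + 8*exp(2*x + 2*exp(2*x)) + 24*exp(4*x + 2*exp(2*x)) + 8*exp(6*x + 2*exp(2*x)))*exp(-exp(2*x))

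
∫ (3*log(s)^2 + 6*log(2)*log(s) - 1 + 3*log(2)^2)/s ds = log(2*s)^3 - log(2*s) + C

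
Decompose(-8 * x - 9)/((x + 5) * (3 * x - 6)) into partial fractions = -31/(21*(x + 5)) - 25/(21*(x - 2))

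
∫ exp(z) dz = exp(z) + C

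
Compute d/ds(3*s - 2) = 3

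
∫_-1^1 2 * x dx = 0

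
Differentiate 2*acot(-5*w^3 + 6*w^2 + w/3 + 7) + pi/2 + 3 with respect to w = (270*w^2 - 216*w - 6)/(225*w^6 - 540*w^5 + 294*w^4 - 594*w^3 + 757*w^2 + 42*w + 450)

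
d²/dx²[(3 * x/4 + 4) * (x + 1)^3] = 9*x^2 + 75*x/2 + 57/2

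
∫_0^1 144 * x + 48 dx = 120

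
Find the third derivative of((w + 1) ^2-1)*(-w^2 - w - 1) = -24*w - 18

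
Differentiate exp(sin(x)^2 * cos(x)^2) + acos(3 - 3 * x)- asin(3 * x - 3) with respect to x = exp(1/2 - cos(2*x)/2)*exp(-(1 - cos(2*x))^2/4)*sin(4*x)/2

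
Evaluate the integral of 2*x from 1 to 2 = 3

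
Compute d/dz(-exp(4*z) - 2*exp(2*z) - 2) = -4*exp(4*z) - 4*exp(2*z)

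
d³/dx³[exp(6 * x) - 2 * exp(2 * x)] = 216*exp(6*x) - 16*exp(2*x)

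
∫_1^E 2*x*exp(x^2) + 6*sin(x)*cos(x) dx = -E - 3*cos(E)^2 + 3*cos(1)^2 + exp(exp(2))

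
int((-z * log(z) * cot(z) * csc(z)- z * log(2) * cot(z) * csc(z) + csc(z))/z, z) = log(2*z)*csc(z) + C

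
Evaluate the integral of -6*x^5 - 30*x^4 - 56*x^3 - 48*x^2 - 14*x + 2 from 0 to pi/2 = -(1 + pi/2)^6 - 2 + 2*(1 + pi/2)^2 + (1 + pi/2)^4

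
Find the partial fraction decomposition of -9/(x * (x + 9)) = 1/(x + 9) - 1/x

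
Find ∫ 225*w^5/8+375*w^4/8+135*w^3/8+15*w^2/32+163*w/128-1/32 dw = 75*w^6/16 + 75*w^5/8 + 135*w^4/32 + 5*w^3/32 + 163*w^2/256 - w/32 + C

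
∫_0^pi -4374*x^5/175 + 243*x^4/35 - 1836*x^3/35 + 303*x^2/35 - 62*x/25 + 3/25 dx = 5*(-9*pi^2/5 + pi/5)^3/7 - 4*(-9*pi^2/5 + pi/5)^2 - 27*pi^2/25 + 3*pi/25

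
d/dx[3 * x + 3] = 3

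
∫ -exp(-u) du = exp(-u) + C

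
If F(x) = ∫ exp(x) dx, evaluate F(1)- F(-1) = E - exp(-1)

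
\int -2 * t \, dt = -t^2 + C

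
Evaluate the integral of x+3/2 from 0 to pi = 3*pi/2 + pi^2/2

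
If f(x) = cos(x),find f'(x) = -sin(x)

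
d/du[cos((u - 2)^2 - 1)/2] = (2 - u)*sin(u^2 - 4*u + 3)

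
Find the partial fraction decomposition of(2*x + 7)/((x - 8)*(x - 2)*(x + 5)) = -3/(91*(x + 5)) - 11/(42*(x - 2)) + 23/(78*(x - 8))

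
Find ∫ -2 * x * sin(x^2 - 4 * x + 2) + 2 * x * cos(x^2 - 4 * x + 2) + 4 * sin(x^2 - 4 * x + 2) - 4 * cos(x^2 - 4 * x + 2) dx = sin((x - 2)^2 - 2) + cos((x - 2)^2 - 2) + C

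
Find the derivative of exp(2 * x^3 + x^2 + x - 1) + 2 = 6*x^2*exp(2*x^3 + x^2 + x - 1) + 2*x*exp(2*x^3 + x^2 + x - 1) + exp(2*x^3 + x^2 + x - 1)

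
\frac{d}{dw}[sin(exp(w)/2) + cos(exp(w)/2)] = sqrt(2)*exp(w)*cos(exp(w)/2 + pi/4)/2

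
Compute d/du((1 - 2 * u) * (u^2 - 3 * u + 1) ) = -6*u^2 + 14*u - 5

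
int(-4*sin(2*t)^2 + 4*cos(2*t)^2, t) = sin(4*t) + C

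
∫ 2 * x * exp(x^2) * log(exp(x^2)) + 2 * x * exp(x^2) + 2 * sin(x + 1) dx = x^2*exp(x^2) - 2*cos(x + 1) + C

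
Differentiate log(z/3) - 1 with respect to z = 1/z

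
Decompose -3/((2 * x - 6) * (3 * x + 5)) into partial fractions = 9/(28*(3*x + 5)) - 3/(28*(x - 3))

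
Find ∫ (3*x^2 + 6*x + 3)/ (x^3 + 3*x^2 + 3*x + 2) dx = log((x + 1)^3 + 1) + C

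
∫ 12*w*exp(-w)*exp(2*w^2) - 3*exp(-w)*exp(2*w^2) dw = 3*exp(w*(2*w - 1)) + C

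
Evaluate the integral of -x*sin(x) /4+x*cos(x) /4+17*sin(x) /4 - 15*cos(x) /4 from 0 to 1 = -15*sin(1)/4 - 15*cos(1)/4 + 4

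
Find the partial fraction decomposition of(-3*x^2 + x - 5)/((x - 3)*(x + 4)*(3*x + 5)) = 135/(98*(3*x + 5)) - 57/(49*(x + 4)) - 29/(98*(x - 3))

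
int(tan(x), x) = log(3*sec(x)) + C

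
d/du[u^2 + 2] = 2*u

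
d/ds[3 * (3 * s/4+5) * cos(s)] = -9*s*sin(s)/4 - 15*sin(s) + 9*cos(s)/4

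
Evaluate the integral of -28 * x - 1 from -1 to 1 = -2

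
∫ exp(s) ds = exp(s) + C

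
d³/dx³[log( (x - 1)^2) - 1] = 4/(x^3 - 3*x^2 + 3*x - 1)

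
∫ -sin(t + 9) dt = cos(t + 9) + C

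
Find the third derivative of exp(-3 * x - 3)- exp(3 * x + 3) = (-27*exp(6*x + 6) - 27)*exp(-3*x - 3)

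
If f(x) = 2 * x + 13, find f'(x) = 2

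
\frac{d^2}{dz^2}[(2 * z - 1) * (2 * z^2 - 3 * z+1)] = 24*z - 16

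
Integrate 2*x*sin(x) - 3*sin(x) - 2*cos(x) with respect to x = (3 - 2*x)*cos(x) + C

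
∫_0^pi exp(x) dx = -1 + exp(pi)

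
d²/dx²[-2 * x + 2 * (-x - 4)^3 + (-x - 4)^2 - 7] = -12*x - 46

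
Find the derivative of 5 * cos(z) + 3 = -5*sin(z)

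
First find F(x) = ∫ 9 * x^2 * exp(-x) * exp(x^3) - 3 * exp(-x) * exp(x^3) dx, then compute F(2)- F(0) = -3 + 3*exp(6)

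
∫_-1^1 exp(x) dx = E - exp(-1)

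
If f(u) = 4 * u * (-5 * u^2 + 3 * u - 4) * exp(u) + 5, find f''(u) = -20*u^3*exp(u) - 108*u^2*exp(u) - 88*u*exp(u) - 8*exp(u)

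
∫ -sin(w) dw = cos(w) + C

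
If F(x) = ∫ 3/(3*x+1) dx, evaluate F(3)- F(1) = -log(4) + log(10)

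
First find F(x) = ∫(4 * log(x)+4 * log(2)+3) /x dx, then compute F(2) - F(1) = 3*log(2) + 6*log(2)^2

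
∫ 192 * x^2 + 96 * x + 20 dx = 64*x^3 + 48*x^2 + 20*x + C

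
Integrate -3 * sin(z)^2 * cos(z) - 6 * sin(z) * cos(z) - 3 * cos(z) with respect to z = -(sin(z) + 1)^3 + C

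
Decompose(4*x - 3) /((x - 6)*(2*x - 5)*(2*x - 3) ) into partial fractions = 1/(3*(2*x - 3)) - 1/(2*x - 5) + 1/(3*(x - 6))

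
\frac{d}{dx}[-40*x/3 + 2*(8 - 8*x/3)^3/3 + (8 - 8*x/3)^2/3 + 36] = -1024*x^2/27 + 6272*x/27 - 3320/9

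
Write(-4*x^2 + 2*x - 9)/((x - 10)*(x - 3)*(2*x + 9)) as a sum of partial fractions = -132/(145*(2*x + 9)) + 13/(35*(x - 3)) - 389/(203*(x - 10))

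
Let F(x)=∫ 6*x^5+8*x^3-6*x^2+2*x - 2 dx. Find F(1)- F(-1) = -8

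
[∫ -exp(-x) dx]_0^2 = -1 + exp(-2)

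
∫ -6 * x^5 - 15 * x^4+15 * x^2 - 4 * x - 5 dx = -x^6 - 3*x^5 + 5*x^3 - 2*x^2 - 5*x + C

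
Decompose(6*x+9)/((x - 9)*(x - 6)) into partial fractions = -15/(x - 6) + 21/(x - 9)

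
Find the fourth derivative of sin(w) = sin(w)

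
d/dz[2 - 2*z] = -2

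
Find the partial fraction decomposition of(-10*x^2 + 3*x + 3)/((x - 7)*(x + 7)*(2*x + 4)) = -127/(35*(x + 7)) + 43/(90*(x + 2)) - 233/(126*(x - 7))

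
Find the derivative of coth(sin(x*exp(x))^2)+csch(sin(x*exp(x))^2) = -2*(x*cosh(sin(x*exp(x))^2) + x + cosh(sin(x*exp(x))^2) + 1)*exp(x)*sin(x*exp(x))*cos(x*exp(x))/sinh(sin(x*exp(x))^2)^2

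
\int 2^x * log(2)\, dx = 2^x + C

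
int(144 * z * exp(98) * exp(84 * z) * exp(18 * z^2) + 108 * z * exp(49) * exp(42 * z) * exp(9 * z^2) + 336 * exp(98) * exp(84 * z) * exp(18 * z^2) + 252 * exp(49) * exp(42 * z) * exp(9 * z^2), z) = (4*exp((3*z + 7)^2) + 6)*exp((3*z + 7)^2) + C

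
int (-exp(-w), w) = exp(-w) + C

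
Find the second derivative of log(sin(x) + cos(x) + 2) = (-2*sqrt(2)*sin(x + pi/4) - 2)/(sin(2*x) + 4*sqrt(2)*sin(x + pi/4) + 5)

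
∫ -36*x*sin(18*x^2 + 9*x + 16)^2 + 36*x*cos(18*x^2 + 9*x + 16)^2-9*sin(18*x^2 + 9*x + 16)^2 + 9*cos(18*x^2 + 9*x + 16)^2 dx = sin(36*x^2 + 18*x + 32)/2 + C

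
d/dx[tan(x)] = cos(x)^(-2)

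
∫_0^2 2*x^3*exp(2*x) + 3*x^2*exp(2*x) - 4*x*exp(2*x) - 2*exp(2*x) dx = 4*exp(4)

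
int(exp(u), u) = exp(u) + C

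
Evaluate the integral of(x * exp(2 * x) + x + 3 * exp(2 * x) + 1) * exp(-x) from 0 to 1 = -3*exp(-1) + 3*E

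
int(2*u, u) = u^2 + C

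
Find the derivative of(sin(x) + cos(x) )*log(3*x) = sqrt(2)*(x*log(x)*cos(x + pi/4) + x*log(3)*cos(x + pi/4) + sin(x + pi/4))/x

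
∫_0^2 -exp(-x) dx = -1 + exp(-2)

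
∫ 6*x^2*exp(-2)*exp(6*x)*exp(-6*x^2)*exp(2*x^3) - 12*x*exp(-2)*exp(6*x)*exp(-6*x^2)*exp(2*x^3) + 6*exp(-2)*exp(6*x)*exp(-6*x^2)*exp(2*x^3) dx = exp(2*(x - 1)^3) + C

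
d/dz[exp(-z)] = -exp(-z)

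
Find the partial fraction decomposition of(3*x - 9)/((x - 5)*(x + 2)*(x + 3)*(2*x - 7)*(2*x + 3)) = -18/(65*(2*x + 3)) - 2/(715*(2*x - 7)) - 3/(52*(x + 3)) + 15/(77*(x + 2)) + 1/(364*(x - 5))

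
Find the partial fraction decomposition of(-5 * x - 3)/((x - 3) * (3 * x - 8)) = 49/(3*x - 8) - 18/(x - 3)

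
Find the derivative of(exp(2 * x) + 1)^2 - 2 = 4*exp(4*x) + 4*exp(2*x)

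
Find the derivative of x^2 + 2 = 2*x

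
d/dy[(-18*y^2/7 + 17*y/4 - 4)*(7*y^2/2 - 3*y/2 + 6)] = -36*y^3 + 3147*y^2/56 - 2005*y/28 + 63/2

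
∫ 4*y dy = 2*y^2 + C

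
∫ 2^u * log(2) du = 2^u + C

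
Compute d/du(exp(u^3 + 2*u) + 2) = 3*u^2*exp(u^3 + 2*u) + 2*exp(u^3 + 2*u)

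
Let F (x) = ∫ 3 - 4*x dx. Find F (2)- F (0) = -2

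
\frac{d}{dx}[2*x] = 2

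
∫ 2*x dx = x^2 + C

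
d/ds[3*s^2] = 6*s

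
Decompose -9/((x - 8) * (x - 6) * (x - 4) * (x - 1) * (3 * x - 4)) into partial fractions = 729/(2240*(3*x - 4)) - 3/(35*(x - 1)) - 3/(64*(x - 4)) + 9/(280*(x - 6)) - 9/(1120*(x - 8))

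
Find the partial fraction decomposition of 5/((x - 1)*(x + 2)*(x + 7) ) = 1/(8*(x + 7)) - 1/(3*(x + 2)) + 5/(24*(x - 1))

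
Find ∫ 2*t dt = t^2 + C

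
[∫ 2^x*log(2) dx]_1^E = -2 + 2^E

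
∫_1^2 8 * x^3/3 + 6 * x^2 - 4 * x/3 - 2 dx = 20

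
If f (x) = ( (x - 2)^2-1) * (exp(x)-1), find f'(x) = x^2*exp(x) - 2*x*exp(x) - 2*x - exp(x) + 4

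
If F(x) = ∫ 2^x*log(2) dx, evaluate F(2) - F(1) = 2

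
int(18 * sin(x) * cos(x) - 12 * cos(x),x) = (3*sin(x) - 2)^2 + C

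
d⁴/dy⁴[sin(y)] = sin(y)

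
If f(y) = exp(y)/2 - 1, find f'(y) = exp(y)/2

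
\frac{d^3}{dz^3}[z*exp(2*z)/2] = 4*z*exp(2*z) + 6*exp(2*z)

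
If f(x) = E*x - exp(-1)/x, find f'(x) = (x^2*exp(2) + 1)*exp(-1)/x^2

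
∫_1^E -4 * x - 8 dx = 18 - 2*(2 + E)^2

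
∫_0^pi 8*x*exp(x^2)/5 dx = -4/5 + 4*exp(pi^2)/5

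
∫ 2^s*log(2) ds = 2^s + C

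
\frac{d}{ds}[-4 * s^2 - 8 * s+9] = -8*s - 8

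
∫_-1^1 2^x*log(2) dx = 3/2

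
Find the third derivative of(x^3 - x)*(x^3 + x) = 120*x^3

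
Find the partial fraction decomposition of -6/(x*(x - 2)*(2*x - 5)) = -24/(5*(2*x - 5)) + 3/(x - 2) - 3/(5*x)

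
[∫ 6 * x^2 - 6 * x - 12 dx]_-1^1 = -20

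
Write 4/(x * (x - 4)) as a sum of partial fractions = 1/(x - 4) - 1/x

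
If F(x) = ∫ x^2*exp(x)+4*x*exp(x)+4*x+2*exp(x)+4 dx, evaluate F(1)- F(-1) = exp(-1) + 8 + 3*E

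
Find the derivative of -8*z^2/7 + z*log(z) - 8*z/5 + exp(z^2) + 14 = 2*z*exp(z^2) - 16*z/7 + log(z) - 3/5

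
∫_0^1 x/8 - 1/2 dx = -7/16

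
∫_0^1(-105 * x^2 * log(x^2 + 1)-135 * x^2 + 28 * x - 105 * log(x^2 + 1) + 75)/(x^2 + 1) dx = 75 - 91*log(2)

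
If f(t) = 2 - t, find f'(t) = -1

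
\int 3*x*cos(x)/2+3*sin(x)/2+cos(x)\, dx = (3*x/2 + 1)*sin(x) + C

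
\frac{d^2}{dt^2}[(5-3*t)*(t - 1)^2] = 22 - 18*t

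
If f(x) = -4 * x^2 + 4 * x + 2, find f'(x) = 4 - 8*x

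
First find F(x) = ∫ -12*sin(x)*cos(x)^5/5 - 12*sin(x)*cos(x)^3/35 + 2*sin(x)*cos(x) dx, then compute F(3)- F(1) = -cos(3)^2 - 2*cos(1)^6/5 - 3*cos(1)^4/35 + 3*cos(3)^4/35 + cos(1)^2 + 2*cos(3)^6/5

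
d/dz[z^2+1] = 2*z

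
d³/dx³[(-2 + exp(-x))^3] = (-12*exp(2*x) + 48*exp(x) - 27)*exp(-3*x)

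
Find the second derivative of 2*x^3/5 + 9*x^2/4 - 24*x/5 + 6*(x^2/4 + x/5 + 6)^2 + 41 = 9*x^2/2 + 6*x + 2049/50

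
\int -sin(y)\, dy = cos(y) + C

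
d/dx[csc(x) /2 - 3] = -cot(x)*csc(x)/2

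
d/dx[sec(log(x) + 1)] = tan(log(x) + 1)*sec(log(x) + 1)/x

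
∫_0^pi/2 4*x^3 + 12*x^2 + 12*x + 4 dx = -1 + (1 + pi/2)^4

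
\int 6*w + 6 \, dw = 3*w^2 + 6*w + C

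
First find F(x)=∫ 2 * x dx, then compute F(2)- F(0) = 4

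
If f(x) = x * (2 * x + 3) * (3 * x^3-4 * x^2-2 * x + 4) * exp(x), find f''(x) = 6*x^5*exp(x) + 61*x^4*exp(x) + 112*x^3*exp(x) - 82*x^2*exp(x) - 76*x*exp(x) + 28*exp(x)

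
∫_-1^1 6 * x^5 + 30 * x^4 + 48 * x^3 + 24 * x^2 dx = 28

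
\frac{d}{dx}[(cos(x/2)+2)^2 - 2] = -2*sin(x/2) - sin(x)/2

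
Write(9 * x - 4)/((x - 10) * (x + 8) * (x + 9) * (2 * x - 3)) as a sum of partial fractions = -4/(357*(2*x - 3)) + 85/(399*(x + 9)) - 2/(9*(x + 8)) + 43/(2907*(x - 10))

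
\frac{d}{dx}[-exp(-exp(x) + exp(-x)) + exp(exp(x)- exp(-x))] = (exp(2*x) + exp(2*exp(x) - 2*exp(-x)) + exp(2*x + 2*exp(x) - 2*exp(-x)) + 1)*exp(-x - exp(x) + exp(-x))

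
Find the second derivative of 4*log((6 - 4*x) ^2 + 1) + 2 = (-2048*x^2 + 6144*x - 4480)/(256*x^4 - 1536*x^3 + 3488*x^2 - 3552*x + 1369)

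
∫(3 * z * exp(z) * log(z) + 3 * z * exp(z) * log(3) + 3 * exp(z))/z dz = 3*exp(z)*log(3*z) + C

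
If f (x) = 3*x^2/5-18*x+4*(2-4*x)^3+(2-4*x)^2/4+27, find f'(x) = -768*x^2 + 3886*x/5 - 214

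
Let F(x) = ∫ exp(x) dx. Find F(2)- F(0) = -1 + exp(2)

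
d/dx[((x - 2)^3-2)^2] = 6*x^5 - 60*x^4 + 240*x^3 - 492*x^2 + 528*x - 240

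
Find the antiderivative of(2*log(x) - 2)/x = (log(x) - 1)^2 + C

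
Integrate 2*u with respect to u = u^2 + C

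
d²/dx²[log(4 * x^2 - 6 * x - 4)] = (-8*x^2 + 12*x - 17)/(4*x^4 - 12*x^3 + x^2 + 12*x + 4)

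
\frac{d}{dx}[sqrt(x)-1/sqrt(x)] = (x + 1)/(2*x^(3/2))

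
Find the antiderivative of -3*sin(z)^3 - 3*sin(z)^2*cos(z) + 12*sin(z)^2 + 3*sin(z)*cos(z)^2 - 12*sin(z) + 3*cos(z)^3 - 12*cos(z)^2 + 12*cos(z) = (sqrt(2)*sin(z + pi/4) - 2)^3 + C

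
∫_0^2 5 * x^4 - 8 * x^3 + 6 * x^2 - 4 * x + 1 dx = 10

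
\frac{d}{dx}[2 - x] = -1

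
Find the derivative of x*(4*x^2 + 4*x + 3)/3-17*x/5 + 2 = 4*x^2 + 8*x/3 - 12/5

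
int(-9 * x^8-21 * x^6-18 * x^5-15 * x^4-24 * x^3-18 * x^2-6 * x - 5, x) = -x^9 - 3*x^7 - 3*x^6 - 3*x^5 - 6*x^4 - 6*x^3 - 3*x^2 - 5*x + C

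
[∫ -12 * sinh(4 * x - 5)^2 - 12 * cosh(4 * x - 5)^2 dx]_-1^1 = -3*sinh(18)/2 + 3*sinh(2)/2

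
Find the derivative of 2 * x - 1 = 2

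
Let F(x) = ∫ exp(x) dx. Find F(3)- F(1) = -E + exp(3)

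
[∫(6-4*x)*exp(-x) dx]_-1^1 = 2*exp(-1) + 6*E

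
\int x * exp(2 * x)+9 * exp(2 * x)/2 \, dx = (x + 4)*exp(2*x)/2 + C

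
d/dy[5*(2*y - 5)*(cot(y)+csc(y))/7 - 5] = -10*y*cot(y)^2/7 - 10*y*cot(y)*csc(y)/7 - 10*y/7 + 25*cot(y)^2/7 + 25*cot(y)*csc(y)/7 + 10*cot(y)/7 + 10*csc(y)/7 + 25/7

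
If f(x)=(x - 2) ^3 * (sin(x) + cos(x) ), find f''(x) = -x^3*sin(x) - x^3*cos(x) + 12*x^2*cos(x) + 18*x*sin(x) - 30*x*cos(x) - 28*sin(x) + 20*cos(x)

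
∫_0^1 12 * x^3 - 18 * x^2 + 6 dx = 3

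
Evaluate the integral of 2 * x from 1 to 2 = 3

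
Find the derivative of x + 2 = 1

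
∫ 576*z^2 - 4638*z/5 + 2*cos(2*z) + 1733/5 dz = 192*z^3 - 2319*z^2/5 + 1733*z/5 + sin(2*z) + C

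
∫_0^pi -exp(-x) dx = -1 + exp(-pi)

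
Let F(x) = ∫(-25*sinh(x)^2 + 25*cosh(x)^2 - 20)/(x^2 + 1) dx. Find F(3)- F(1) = -5*acot(3) + 5*pi/4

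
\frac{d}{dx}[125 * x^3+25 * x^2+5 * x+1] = 375*x^2 + 50*x + 5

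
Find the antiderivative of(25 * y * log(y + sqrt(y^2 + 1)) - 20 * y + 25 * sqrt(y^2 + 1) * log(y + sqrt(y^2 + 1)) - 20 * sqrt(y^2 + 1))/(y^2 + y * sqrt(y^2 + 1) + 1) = 5*(5*log(y + sqrt(y^2 + 1)) - 8)*log(y + sqrt(y^2 + 1))/2 + C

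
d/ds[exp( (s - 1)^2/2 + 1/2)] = s*exp(s^2/2 - s + 1) - exp(s^2/2 - s + 1)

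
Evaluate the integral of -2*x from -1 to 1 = 0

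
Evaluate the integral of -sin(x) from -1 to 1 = 0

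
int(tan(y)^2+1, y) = tan(y) + C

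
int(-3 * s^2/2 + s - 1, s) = -s^3/2 + s^2/2 - s + C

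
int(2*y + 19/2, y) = y^2 + 19*y/2 + C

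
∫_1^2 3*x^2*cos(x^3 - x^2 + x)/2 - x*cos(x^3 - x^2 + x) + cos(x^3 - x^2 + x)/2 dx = -sin(1)/2 + sin(6)/2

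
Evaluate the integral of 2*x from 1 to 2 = 3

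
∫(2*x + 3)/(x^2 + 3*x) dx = log(x*(x + 3)) + C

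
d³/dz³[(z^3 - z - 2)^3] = 504*z^6 - 630*z^4 - 720*z^3 + 180*z^2 + 288*z + 66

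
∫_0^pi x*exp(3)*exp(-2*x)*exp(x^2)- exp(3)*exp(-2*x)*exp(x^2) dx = -exp(3)/2 + exp(2 + (-1 + pi)^2)/2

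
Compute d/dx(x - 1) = 1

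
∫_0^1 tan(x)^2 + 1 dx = tan(1)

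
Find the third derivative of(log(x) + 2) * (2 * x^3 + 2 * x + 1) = (12*x^3*log(x) + 46*x^3 - 2*x + 2)/x^3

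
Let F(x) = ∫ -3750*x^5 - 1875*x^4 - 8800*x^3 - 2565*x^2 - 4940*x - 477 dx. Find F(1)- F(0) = -7002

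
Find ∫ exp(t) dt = exp(t) + C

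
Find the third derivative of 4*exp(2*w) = 32*exp(2*w)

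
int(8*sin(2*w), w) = -4*cos(2*w) + C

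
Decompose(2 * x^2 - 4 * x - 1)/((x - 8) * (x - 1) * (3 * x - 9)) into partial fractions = -1/(14*(x - 1)) - 1/(6*(x - 3)) + 19/(21*(x - 8))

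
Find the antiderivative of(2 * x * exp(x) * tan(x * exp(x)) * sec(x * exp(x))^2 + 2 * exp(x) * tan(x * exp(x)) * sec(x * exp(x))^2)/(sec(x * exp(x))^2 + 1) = log(sec(x*exp(x))^2 + 1) + C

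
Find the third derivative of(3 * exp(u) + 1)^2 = 72*exp(2*u) + 6*exp(u)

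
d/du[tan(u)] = cos(u)^(-2)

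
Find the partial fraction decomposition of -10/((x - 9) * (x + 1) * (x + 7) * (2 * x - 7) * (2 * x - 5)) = -40/(1729*(2*x - 5)) + 40/(2079*(2*x - 7)) - 5/(19152*(x + 7)) + 1/(378*(x + 1)) - 1/(2288*(x - 9))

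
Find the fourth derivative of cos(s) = cos(s)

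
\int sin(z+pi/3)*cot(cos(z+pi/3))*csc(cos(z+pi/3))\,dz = csc(cos(z + pi/3)) + C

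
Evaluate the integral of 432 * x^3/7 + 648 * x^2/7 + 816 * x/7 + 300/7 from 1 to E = -1224/7 + 84*E + 84*exp(2) + 12*(-4 + 3*E + 3*exp(2))^2/7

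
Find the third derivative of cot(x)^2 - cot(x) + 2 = -24*cot(x)^5 + 6*cot(x)^4 - 40*cot(x)^3 + 8*cot(x)^2 - 16*cot(x) + 2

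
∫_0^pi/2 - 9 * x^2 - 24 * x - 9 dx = -3*pi*(-1 + (pi/2 + 2)^2)/2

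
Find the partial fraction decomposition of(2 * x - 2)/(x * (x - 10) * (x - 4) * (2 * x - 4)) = 1/(32*(x - 2)) - 1/(16*(x - 4)) + 3/(160*(x - 10)) + 1/(80*x)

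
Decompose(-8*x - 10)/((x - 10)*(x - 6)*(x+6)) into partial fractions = 19/(96*(x + 6)) + 29/(24*(x - 6)) - 45/(32*(x - 10))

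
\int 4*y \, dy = 2*y^2 + C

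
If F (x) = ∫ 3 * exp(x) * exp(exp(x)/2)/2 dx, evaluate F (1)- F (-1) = -3*exp(exp(-1)/2) + 3*exp(E/2)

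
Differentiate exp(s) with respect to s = exp(s)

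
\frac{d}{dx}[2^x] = 2^x*log(2)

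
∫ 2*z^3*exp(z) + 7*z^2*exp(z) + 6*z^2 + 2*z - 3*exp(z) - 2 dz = (exp(z) + 1)*(2*z^3 + z^2 - 2*z - 1) + C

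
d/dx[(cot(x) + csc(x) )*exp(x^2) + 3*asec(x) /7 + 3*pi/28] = (14*x^3*sqrt(1 - 1/x^2)*exp(x^2)/tan(x) + 14*x^3*sqrt(1 - 1/x^2)*exp(x^2)/sin(x) - 7*x^2*sqrt(1 - 1/x^2)*exp(x^2)*cos(x)/sin(x)^2 - 7*x^2*sqrt(1 - 1/x^2)*exp(x^2)/sin(x)^2 + 3)/(7*x^2*sqrt(1 - 1/x^2))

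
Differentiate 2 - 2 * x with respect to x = -2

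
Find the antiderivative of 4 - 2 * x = -x^2 + 4*x + C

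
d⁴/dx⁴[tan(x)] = 24*tan(x)^5 + 40*tan(x)^3 + 16*tan(x)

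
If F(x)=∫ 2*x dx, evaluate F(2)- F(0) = 4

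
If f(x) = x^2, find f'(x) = 2*x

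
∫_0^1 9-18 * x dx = 0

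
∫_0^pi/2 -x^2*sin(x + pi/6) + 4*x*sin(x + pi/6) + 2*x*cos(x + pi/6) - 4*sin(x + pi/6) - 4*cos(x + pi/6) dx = -2*sqrt(3) - (-2 + pi/2)^2/2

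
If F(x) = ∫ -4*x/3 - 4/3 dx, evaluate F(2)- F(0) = -16/3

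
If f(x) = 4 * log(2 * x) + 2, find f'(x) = 4/x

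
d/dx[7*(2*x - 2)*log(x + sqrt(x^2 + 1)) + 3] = (14*x^2*log(x + sqrt(x^2 + 1)) + 14*x^2 + 14*x*sqrt(x^2 + 1)*log(x + sqrt(x^2 + 1)) + 14*x*sqrt(x^2 + 1) - 14*x - 14*sqrt(x^2 + 1) + 14*log(x + sqrt(x^2 + 1)))/(x^2 + x*sqrt(x^2 + 1) + 1)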